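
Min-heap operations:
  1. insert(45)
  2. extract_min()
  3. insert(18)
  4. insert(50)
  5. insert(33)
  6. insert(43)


insert(45) -> [45]
extract_min()->45, []
insert(18) -> [18]
insert(50) -> [18, 50]
insert(33) -> [18, 50, 33]
insert(43) -> [18, 43, 33, 50]

Final heap: [18, 43, 33, 50]


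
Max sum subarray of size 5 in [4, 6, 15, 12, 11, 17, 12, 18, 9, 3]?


[0:5]: 48
[1:6]: 61
[2:7]: 67
[3:8]: 70
[4:9]: 67
[5:10]: 59

Max: 70 at [3:8]


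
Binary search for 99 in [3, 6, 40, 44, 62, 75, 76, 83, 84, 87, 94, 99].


Step 1: lo=0, hi=11, mid=5, val=75
Step 2: lo=6, hi=11, mid=8, val=84
Step 3: lo=9, hi=11, mid=10, val=94
Step 4: lo=11, hi=11, mid=11, val=99

Found at index 11


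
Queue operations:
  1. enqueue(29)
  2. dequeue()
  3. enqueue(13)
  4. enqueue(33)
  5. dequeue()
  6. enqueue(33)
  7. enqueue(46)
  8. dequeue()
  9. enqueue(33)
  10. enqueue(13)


enqueue(29) -> [29]
dequeue()->29, []
enqueue(13) -> [13]
enqueue(33) -> [13, 33]
dequeue()->13, [33]
enqueue(33) -> [33, 33]
enqueue(46) -> [33, 33, 46]
dequeue()->33, [33, 46]
enqueue(33) -> [33, 46, 33]
enqueue(13) -> [33, 46, 33, 13]

Final queue: [33, 46, 33, 13]


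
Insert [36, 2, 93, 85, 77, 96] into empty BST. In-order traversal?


Insert 36: root
Insert 2: L from 36
Insert 93: R from 36
Insert 85: R from 36 -> L from 93
Insert 77: R from 36 -> L from 93 -> L from 85
Insert 96: R from 36 -> R from 93

In-order: [2, 36, 77, 85, 93, 96]


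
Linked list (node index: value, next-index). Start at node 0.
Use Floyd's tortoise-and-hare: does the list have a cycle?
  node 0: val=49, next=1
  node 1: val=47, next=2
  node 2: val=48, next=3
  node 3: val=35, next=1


Floyd's tortoise (slow, +1) and hare (fast, +2):
  init: slow=0, fast=0
  step 1: slow=1, fast=2
  step 2: slow=2, fast=1
  step 3: slow=3, fast=3
  slow == fast at node 3: cycle detected

Cycle: yes


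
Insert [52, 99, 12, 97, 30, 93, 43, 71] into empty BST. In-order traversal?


Insert 52: root
Insert 99: R from 52
Insert 12: L from 52
Insert 97: R from 52 -> L from 99
Insert 30: L from 52 -> R from 12
Insert 93: R from 52 -> L from 99 -> L from 97
Insert 43: L from 52 -> R from 12 -> R from 30
Insert 71: R from 52 -> L from 99 -> L from 97 -> L from 93

In-order: [12, 30, 43, 52, 71, 93, 97, 99]


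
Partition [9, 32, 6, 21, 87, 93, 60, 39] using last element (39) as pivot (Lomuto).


Pivot: 39
  9 <= 39: advance i (no swap)
  32 <= 39: advance i (no swap)
  6 <= 39: advance i (no swap)
  21 <= 39: advance i (no swap)
Place pivot at 4: [9, 32, 6, 21, 39, 93, 60, 87]

Partitioned: [9, 32, 6, 21, 39, 93, 60, 87]


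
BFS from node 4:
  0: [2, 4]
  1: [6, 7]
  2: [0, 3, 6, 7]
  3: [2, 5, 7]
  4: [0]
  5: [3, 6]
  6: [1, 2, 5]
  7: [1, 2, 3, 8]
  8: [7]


Visit 4, enqueue [0]
Visit 0, enqueue [2]
Visit 2, enqueue [3, 6, 7]
Visit 3, enqueue [5]
Visit 6, enqueue [1]
Visit 7, enqueue [8]
Visit 5, enqueue []
Visit 1, enqueue []
Visit 8, enqueue []

BFS order: [4, 0, 2, 3, 6, 7, 5, 1, 8]


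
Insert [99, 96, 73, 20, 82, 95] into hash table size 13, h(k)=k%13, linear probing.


Insert 99: h=8 -> slot 8
Insert 96: h=5 -> slot 5
Insert 73: h=8, 1 probes -> slot 9
Insert 20: h=7 -> slot 7
Insert 82: h=4 -> slot 4
Insert 95: h=4, 2 probes -> slot 6

Table: [None, None, None, None, 82, 96, 95, 20, 99, 73, None, None, None]


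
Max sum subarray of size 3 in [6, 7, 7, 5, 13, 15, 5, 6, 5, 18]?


[0:3]: 20
[1:4]: 19
[2:5]: 25
[3:6]: 33
[4:7]: 33
[5:8]: 26
[6:9]: 16
[7:10]: 29

Max: 33 at [3:6]


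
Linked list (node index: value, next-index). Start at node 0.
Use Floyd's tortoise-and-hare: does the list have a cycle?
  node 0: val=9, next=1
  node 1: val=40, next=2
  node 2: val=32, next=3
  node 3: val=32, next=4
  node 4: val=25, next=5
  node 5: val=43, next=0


Floyd's tortoise (slow, +1) and hare (fast, +2):
  init: slow=0, fast=0
  step 1: slow=1, fast=2
  step 2: slow=2, fast=4
  step 3: slow=3, fast=0
  step 4: slow=4, fast=2
  step 5: slow=5, fast=4
  step 6: slow=0, fast=0
  slow == fast at node 0: cycle detected

Cycle: yes


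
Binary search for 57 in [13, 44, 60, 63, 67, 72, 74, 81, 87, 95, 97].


Step 1: lo=0, hi=10, mid=5, val=72
Step 2: lo=0, hi=4, mid=2, val=60
Step 3: lo=0, hi=1, mid=0, val=13
Step 4: lo=1, hi=1, mid=1, val=44

Not found


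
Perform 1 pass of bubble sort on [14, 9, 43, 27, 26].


Initial: [14, 9, 43, 27, 26]
Pass 1: [9, 14, 27, 26, 43] (3 swaps)

After 1 pass: [9, 14, 27, 26, 43]


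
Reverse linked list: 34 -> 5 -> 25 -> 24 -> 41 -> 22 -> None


Step 1: curr=34, set curr.next=prev(None) | reversed so far: 34
Step 2: curr=5, set curr.next=prev(34) | reversed so far: 5 -> 34
Step 3: curr=25, set curr.next=prev(5) | reversed so far: 25 -> 5 -> 34
Step 4: curr=24, set curr.next=prev(25) | reversed so far: 24 -> 25 -> 5 -> 34
Step 5: curr=41, set curr.next=prev(24) | reversed so far: 41 -> 24 -> 25 -> 5 -> 34
Step 6: curr=22, set curr.next=prev(41) | reversed so far: 22 -> 41 -> 24 -> 25 -> 5 -> 34

22 -> 41 -> 24 -> 25 -> 5 -> 34 -> None


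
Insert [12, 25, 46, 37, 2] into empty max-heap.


Insert 12: [12]
Insert 25: [25, 12]
Insert 46: [46, 12, 25]
Insert 37: [46, 37, 25, 12]
Insert 2: [46, 37, 25, 12, 2]

Final heap: [46, 37, 25, 12, 2]


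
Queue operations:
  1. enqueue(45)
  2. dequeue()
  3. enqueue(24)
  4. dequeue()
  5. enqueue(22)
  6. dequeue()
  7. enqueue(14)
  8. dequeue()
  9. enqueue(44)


enqueue(45) -> [45]
dequeue()->45, []
enqueue(24) -> [24]
dequeue()->24, []
enqueue(22) -> [22]
dequeue()->22, []
enqueue(14) -> [14]
dequeue()->14, []
enqueue(44) -> [44]

Final queue: [44]


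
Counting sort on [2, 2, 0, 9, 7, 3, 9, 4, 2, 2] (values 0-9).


Input: [2, 2, 0, 9, 7, 3, 9, 4, 2, 2]
Counts: [1, 0, 4, 1, 1, 0, 0, 1, 0, 2]

Sorted: [0, 2, 2, 2, 2, 3, 4, 7, 9, 9]


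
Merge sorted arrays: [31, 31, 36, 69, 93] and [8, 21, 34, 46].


Take 8 from B
Take 21 from B
Take 31 from A
Take 31 from A
Take 34 from B
Take 36 from A
Take 46 from B

Merged: [8, 21, 31, 31, 34, 36, 46, 69, 93]


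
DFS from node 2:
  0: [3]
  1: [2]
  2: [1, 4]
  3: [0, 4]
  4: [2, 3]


Visit 2, push [4, 1]
Visit 1, push []
Visit 4, push [3]
Visit 3, push [0]
Visit 0, push []

DFS order: [2, 1, 4, 3, 0]


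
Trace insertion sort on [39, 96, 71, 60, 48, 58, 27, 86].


Initial: [39, 96, 71, 60, 48, 58, 27, 86]
Insert 96: [39, 96, 71, 60, 48, 58, 27, 86]
Insert 71: [39, 71, 96, 60, 48, 58, 27, 86]
Insert 60: [39, 60, 71, 96, 48, 58, 27, 86]
Insert 48: [39, 48, 60, 71, 96, 58, 27, 86]
Insert 58: [39, 48, 58, 60, 71, 96, 27, 86]
Insert 27: [27, 39, 48, 58, 60, 71, 96, 86]
Insert 86: [27, 39, 48, 58, 60, 71, 86, 96]

Sorted: [27, 39, 48, 58, 60, 71, 86, 96]


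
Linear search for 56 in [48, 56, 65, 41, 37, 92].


i=0: 48!=56
i=1: 56==56 found!

Found at 1, 2 comps


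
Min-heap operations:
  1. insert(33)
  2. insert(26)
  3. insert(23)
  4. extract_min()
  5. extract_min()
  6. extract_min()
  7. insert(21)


insert(33) -> [33]
insert(26) -> [26, 33]
insert(23) -> [23, 33, 26]
extract_min()->23, [26, 33]
extract_min()->26, [33]
extract_min()->33, []
insert(21) -> [21]

Final heap: [21]


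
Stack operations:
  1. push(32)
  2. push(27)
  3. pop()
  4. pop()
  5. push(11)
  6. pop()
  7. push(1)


push(32) -> [32]
push(27) -> [32, 27]
pop()->27, [32]
pop()->32, []
push(11) -> [11]
pop()->11, []
push(1) -> [1]

Final stack: [1]


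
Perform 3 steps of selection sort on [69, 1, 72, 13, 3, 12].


Initial: [69, 1, 72, 13, 3, 12]
Step 1: min=1 at 1
  Swap: [1, 69, 72, 13, 3, 12]
Step 2: min=3 at 4
  Swap: [1, 3, 72, 13, 69, 12]
Step 3: min=12 at 5
  Swap: [1, 3, 12, 13, 69, 72]

After 3 steps: [1, 3, 12, 13, 69, 72]


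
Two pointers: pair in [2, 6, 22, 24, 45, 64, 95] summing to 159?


lo=0(2)+hi=6(95)=97
lo=1(6)+hi=6(95)=101
lo=2(22)+hi=6(95)=117
lo=3(24)+hi=6(95)=119
lo=4(45)+hi=6(95)=140
lo=5(64)+hi=6(95)=159

Yes: 64+95=159


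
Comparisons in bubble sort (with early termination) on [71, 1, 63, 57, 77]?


Algorithm: bubble sort (with early termination)
Input: [71, 1, 63, 57, 77]
Sorted: [1, 57, 63, 71, 77]

9


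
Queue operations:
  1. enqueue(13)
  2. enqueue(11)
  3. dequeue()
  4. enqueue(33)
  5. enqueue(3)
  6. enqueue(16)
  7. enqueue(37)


enqueue(13) -> [13]
enqueue(11) -> [13, 11]
dequeue()->13, [11]
enqueue(33) -> [11, 33]
enqueue(3) -> [11, 33, 3]
enqueue(16) -> [11, 33, 3, 16]
enqueue(37) -> [11, 33, 3, 16, 37]

Final queue: [11, 33, 3, 16, 37]


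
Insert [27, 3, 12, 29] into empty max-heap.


Insert 27: [27]
Insert 3: [27, 3]
Insert 12: [27, 3, 12]
Insert 29: [29, 27, 12, 3]

Final heap: [29, 27, 12, 3]


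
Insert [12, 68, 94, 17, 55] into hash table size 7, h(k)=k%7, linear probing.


Insert 12: h=5 -> slot 5
Insert 68: h=5, 1 probes -> slot 6
Insert 94: h=3 -> slot 3
Insert 17: h=3, 1 probes -> slot 4
Insert 55: h=6, 1 probes -> slot 0

Table: [55, None, None, 94, 17, 12, 68]


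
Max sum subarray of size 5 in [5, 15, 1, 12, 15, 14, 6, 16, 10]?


[0:5]: 48
[1:6]: 57
[2:7]: 48
[3:8]: 63
[4:9]: 61

Max: 63 at [3:8]


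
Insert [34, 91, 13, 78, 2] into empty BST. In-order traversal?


Insert 34: root
Insert 91: R from 34
Insert 13: L from 34
Insert 78: R from 34 -> L from 91
Insert 2: L from 34 -> L from 13

In-order: [2, 13, 34, 78, 91]


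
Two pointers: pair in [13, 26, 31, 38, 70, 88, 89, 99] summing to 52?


lo=0(13)+hi=7(99)=112
lo=0(13)+hi=6(89)=102
lo=0(13)+hi=5(88)=101
lo=0(13)+hi=4(70)=83
lo=0(13)+hi=3(38)=51
lo=1(26)+hi=3(38)=64
lo=1(26)+hi=2(31)=57

No pair found


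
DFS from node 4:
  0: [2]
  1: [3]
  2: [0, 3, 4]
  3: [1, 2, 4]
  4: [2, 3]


Visit 4, push [3, 2]
Visit 2, push [3, 0]
Visit 0, push []
Visit 3, push [1]
Visit 1, push []

DFS order: [4, 2, 0, 3, 1]


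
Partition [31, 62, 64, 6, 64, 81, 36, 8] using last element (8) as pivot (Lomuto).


Pivot: 8
  6 <= 8: swap -> [6, 62, 64, 31, 64, 81, 36, 8]
Place pivot at 1: [6, 8, 64, 31, 64, 81, 36, 62]

Partitioned: [6, 8, 64, 31, 64, 81, 36, 62]


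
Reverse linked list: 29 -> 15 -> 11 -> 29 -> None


Step 1: curr=29, set curr.next=prev(None) | reversed so far: 29
Step 2: curr=15, set curr.next=prev(29) | reversed so far: 15 -> 29
Step 3: curr=11, set curr.next=prev(15) | reversed so far: 11 -> 15 -> 29
Step 4: curr=29, set curr.next=prev(11) | reversed so far: 29 -> 11 -> 15 -> 29

29 -> 11 -> 15 -> 29 -> None


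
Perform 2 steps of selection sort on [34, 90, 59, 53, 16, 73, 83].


Initial: [34, 90, 59, 53, 16, 73, 83]
Step 1: min=16 at 4
  Swap: [16, 90, 59, 53, 34, 73, 83]
Step 2: min=34 at 4
  Swap: [16, 34, 59, 53, 90, 73, 83]

After 2 steps: [16, 34, 59, 53, 90, 73, 83]


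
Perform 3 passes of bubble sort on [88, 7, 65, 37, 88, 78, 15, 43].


Initial: [88, 7, 65, 37, 88, 78, 15, 43]
Pass 1: [7, 65, 37, 88, 78, 15, 43, 88] (6 swaps)
Pass 2: [7, 37, 65, 78, 15, 43, 88, 88] (4 swaps)
Pass 3: [7, 37, 65, 15, 43, 78, 88, 88] (2 swaps)

After 3 passes: [7, 37, 65, 15, 43, 78, 88, 88]


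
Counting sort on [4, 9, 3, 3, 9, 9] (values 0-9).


Input: [4, 9, 3, 3, 9, 9]
Counts: [0, 0, 0, 2, 1, 0, 0, 0, 0, 3]

Sorted: [3, 3, 4, 9, 9, 9]


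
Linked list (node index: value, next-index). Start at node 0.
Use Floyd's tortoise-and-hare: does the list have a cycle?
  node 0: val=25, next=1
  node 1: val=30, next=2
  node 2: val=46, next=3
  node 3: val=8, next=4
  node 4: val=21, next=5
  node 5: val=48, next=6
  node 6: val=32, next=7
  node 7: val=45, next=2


Floyd's tortoise (slow, +1) and hare (fast, +2):
  init: slow=0, fast=0
  step 1: slow=1, fast=2
  step 2: slow=2, fast=4
  step 3: slow=3, fast=6
  step 4: slow=4, fast=2
  step 5: slow=5, fast=4
  step 6: slow=6, fast=6
  slow == fast at node 6: cycle detected

Cycle: yes


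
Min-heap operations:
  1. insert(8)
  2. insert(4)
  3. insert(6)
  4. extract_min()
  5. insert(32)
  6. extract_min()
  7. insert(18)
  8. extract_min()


insert(8) -> [8]
insert(4) -> [4, 8]
insert(6) -> [4, 8, 6]
extract_min()->4, [6, 8]
insert(32) -> [6, 8, 32]
extract_min()->6, [8, 32]
insert(18) -> [8, 32, 18]
extract_min()->8, [18, 32]

Final heap: [18, 32]


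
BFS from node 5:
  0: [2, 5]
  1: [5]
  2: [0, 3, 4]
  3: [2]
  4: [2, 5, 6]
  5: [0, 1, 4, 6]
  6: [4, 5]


Visit 5, enqueue [0, 1, 4, 6]
Visit 0, enqueue [2]
Visit 1, enqueue []
Visit 4, enqueue []
Visit 6, enqueue []
Visit 2, enqueue [3]
Visit 3, enqueue []

BFS order: [5, 0, 1, 4, 6, 2, 3]


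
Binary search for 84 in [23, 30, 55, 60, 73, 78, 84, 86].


Step 1: lo=0, hi=7, mid=3, val=60
Step 2: lo=4, hi=7, mid=5, val=78
Step 3: lo=6, hi=7, mid=6, val=84

Found at index 6


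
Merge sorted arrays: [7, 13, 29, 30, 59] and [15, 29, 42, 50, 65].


Take 7 from A
Take 13 from A
Take 15 from B
Take 29 from A
Take 29 from B
Take 30 from A
Take 42 from B
Take 50 from B
Take 59 from A

Merged: [7, 13, 15, 29, 29, 30, 42, 50, 59, 65]


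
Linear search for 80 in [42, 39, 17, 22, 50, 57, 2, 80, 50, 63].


i=0: 42!=80
i=1: 39!=80
i=2: 17!=80
i=3: 22!=80
i=4: 50!=80
i=5: 57!=80
i=6: 2!=80
i=7: 80==80 found!

Found at 7, 8 comps


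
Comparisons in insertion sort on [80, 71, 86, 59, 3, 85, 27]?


Algorithm: insertion sort
Input: [80, 71, 86, 59, 3, 85, 27]
Sorted: [3, 27, 59, 71, 80, 85, 86]

17


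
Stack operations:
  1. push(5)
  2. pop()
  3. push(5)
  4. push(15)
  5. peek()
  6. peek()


push(5) -> [5]
pop()->5, []
push(5) -> [5]
push(15) -> [5, 15]
peek()->15
peek()->15

Final stack: [5, 15]


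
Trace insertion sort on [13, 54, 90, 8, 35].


Initial: [13, 54, 90, 8, 35]
Insert 54: [13, 54, 90, 8, 35]
Insert 90: [13, 54, 90, 8, 35]
Insert 8: [8, 13, 54, 90, 35]
Insert 35: [8, 13, 35, 54, 90]

Sorted: [8, 13, 35, 54, 90]


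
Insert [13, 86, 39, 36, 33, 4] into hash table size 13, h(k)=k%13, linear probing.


Insert 13: h=0 -> slot 0
Insert 86: h=8 -> slot 8
Insert 39: h=0, 1 probes -> slot 1
Insert 36: h=10 -> slot 10
Insert 33: h=7 -> slot 7
Insert 4: h=4 -> slot 4

Table: [13, 39, None, None, 4, None, None, 33, 86, None, 36, None, None]


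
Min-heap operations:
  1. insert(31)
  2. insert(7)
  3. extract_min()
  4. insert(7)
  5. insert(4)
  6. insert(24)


insert(31) -> [31]
insert(7) -> [7, 31]
extract_min()->7, [31]
insert(7) -> [7, 31]
insert(4) -> [4, 31, 7]
insert(24) -> [4, 24, 7, 31]

Final heap: [4, 24, 7, 31]


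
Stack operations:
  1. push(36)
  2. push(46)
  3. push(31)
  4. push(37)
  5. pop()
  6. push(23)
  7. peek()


push(36) -> [36]
push(46) -> [36, 46]
push(31) -> [36, 46, 31]
push(37) -> [36, 46, 31, 37]
pop()->37, [36, 46, 31]
push(23) -> [36, 46, 31, 23]
peek()->23

Final stack: [36, 46, 31, 23]


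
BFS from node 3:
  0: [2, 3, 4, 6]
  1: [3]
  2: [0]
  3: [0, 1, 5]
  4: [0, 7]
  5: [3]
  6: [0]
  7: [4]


Visit 3, enqueue [0, 1, 5]
Visit 0, enqueue [2, 4, 6]
Visit 1, enqueue []
Visit 5, enqueue []
Visit 2, enqueue []
Visit 4, enqueue [7]
Visit 6, enqueue []
Visit 7, enqueue []

BFS order: [3, 0, 1, 5, 2, 4, 6, 7]


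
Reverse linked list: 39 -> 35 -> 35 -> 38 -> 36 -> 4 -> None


Step 1: curr=39, set curr.next=prev(None) | reversed so far: 39
Step 2: curr=35, set curr.next=prev(39) | reversed so far: 35 -> 39
Step 3: curr=35, set curr.next=prev(35) | reversed so far: 35 -> 35 -> 39
Step 4: curr=38, set curr.next=prev(35) | reversed so far: 38 -> 35 -> 35 -> 39
Step 5: curr=36, set curr.next=prev(38) | reversed so far: 36 -> 38 -> 35 -> 35 -> 39
Step 6: curr=4, set curr.next=prev(36) | reversed so far: 4 -> 36 -> 38 -> 35 -> 35 -> 39

4 -> 36 -> 38 -> 35 -> 35 -> 39 -> None


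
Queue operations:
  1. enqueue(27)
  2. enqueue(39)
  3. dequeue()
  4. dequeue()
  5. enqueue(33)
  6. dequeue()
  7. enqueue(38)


enqueue(27) -> [27]
enqueue(39) -> [27, 39]
dequeue()->27, [39]
dequeue()->39, []
enqueue(33) -> [33]
dequeue()->33, []
enqueue(38) -> [38]

Final queue: [38]


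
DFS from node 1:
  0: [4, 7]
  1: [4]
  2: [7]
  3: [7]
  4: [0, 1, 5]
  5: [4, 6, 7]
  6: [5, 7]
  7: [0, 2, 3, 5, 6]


Visit 1, push [4]
Visit 4, push [5, 0]
Visit 0, push [7]
Visit 7, push [6, 5, 3, 2]
Visit 2, push []
Visit 3, push []
Visit 5, push [6]
Visit 6, push []

DFS order: [1, 4, 0, 7, 2, 3, 5, 6]


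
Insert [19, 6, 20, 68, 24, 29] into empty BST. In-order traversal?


Insert 19: root
Insert 6: L from 19
Insert 20: R from 19
Insert 68: R from 19 -> R from 20
Insert 24: R from 19 -> R from 20 -> L from 68
Insert 29: R from 19 -> R from 20 -> L from 68 -> R from 24

In-order: [6, 19, 20, 24, 29, 68]


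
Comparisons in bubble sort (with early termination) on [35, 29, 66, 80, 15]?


Algorithm: bubble sort (with early termination)
Input: [35, 29, 66, 80, 15]
Sorted: [15, 29, 35, 66, 80]

10


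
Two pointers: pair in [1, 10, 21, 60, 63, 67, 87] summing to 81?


lo=0(1)+hi=6(87)=88
lo=0(1)+hi=5(67)=68
lo=1(10)+hi=5(67)=77
lo=2(21)+hi=5(67)=88
lo=2(21)+hi=4(63)=84
lo=2(21)+hi=3(60)=81

Yes: 21+60=81


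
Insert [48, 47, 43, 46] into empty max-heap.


Insert 48: [48]
Insert 47: [48, 47]
Insert 43: [48, 47, 43]
Insert 46: [48, 47, 43, 46]

Final heap: [48, 47, 43, 46]


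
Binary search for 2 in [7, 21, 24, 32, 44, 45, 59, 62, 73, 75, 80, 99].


Step 1: lo=0, hi=11, mid=5, val=45
Step 2: lo=0, hi=4, mid=2, val=24
Step 3: lo=0, hi=1, mid=0, val=7

Not found


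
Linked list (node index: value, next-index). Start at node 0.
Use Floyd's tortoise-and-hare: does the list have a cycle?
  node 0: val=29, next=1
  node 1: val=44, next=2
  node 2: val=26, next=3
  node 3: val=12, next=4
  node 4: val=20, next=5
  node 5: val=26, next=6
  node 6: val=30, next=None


Floyd's tortoise (slow, +1) and hare (fast, +2):
  init: slow=0, fast=0
  step 1: slow=1, fast=2
  step 2: slow=2, fast=4
  step 3: slow=3, fast=6
  step 4: fast -> None, no cycle

Cycle: no


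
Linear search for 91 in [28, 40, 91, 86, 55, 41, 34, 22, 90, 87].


i=0: 28!=91
i=1: 40!=91
i=2: 91==91 found!

Found at 2, 3 comps


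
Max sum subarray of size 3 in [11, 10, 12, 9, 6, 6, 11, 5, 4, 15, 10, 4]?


[0:3]: 33
[1:4]: 31
[2:5]: 27
[3:6]: 21
[4:7]: 23
[5:8]: 22
[6:9]: 20
[7:10]: 24
[8:11]: 29
[9:12]: 29

Max: 33 at [0:3]


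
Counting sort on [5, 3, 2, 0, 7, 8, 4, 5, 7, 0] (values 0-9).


Input: [5, 3, 2, 0, 7, 8, 4, 5, 7, 0]
Counts: [2, 0, 1, 1, 1, 2, 0, 2, 1, 0]

Sorted: [0, 0, 2, 3, 4, 5, 5, 7, 7, 8]


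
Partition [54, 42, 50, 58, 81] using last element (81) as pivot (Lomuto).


Pivot: 81
  54 <= 81: advance i (no swap)
  42 <= 81: advance i (no swap)
  50 <= 81: advance i (no swap)
  58 <= 81: advance i (no swap)
Place pivot at 4: [54, 42, 50, 58, 81]

Partitioned: [54, 42, 50, 58, 81]


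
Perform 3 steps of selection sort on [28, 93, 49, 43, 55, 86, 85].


Initial: [28, 93, 49, 43, 55, 86, 85]
Step 1: min=28 at 0
  Swap: [28, 93, 49, 43, 55, 86, 85]
Step 2: min=43 at 3
  Swap: [28, 43, 49, 93, 55, 86, 85]
Step 3: min=49 at 2
  Swap: [28, 43, 49, 93, 55, 86, 85]

After 3 steps: [28, 43, 49, 93, 55, 86, 85]


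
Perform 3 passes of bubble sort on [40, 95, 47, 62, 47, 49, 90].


Initial: [40, 95, 47, 62, 47, 49, 90]
Pass 1: [40, 47, 62, 47, 49, 90, 95] (5 swaps)
Pass 2: [40, 47, 47, 49, 62, 90, 95] (2 swaps)
Pass 3: [40, 47, 47, 49, 62, 90, 95] (0 swaps)

After 3 passes: [40, 47, 47, 49, 62, 90, 95]


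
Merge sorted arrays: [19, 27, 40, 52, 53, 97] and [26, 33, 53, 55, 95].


Take 19 from A
Take 26 from B
Take 27 from A
Take 33 from B
Take 40 from A
Take 52 from A
Take 53 from A
Take 53 from B
Take 55 from B
Take 95 from B

Merged: [19, 26, 27, 33, 40, 52, 53, 53, 55, 95, 97]


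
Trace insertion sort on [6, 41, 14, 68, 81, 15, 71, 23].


Initial: [6, 41, 14, 68, 81, 15, 71, 23]
Insert 41: [6, 41, 14, 68, 81, 15, 71, 23]
Insert 14: [6, 14, 41, 68, 81, 15, 71, 23]
Insert 68: [6, 14, 41, 68, 81, 15, 71, 23]
Insert 81: [6, 14, 41, 68, 81, 15, 71, 23]
Insert 15: [6, 14, 15, 41, 68, 81, 71, 23]
Insert 71: [6, 14, 15, 41, 68, 71, 81, 23]
Insert 23: [6, 14, 15, 23, 41, 68, 71, 81]

Sorted: [6, 14, 15, 23, 41, 68, 71, 81]


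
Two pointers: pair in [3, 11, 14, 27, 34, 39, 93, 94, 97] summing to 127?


lo=0(3)+hi=8(97)=100
lo=1(11)+hi=8(97)=108
lo=2(14)+hi=8(97)=111
lo=3(27)+hi=8(97)=124
lo=4(34)+hi=8(97)=131
lo=4(34)+hi=7(94)=128
lo=4(34)+hi=6(93)=127

Yes: 34+93=127


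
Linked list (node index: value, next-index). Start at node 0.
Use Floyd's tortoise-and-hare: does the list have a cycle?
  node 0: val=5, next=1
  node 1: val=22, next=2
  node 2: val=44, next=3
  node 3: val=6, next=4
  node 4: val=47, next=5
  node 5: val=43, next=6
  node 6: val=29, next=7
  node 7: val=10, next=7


Floyd's tortoise (slow, +1) and hare (fast, +2):
  init: slow=0, fast=0
  step 1: slow=1, fast=2
  step 2: slow=2, fast=4
  step 3: slow=3, fast=6
  step 4: slow=4, fast=7
  step 5: slow=5, fast=7
  step 6: slow=6, fast=7
  step 7: slow=7, fast=7
  slow == fast at node 7: cycle detected

Cycle: yes


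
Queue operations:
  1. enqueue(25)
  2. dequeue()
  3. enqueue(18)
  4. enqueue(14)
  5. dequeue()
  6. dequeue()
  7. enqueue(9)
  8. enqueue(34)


enqueue(25) -> [25]
dequeue()->25, []
enqueue(18) -> [18]
enqueue(14) -> [18, 14]
dequeue()->18, [14]
dequeue()->14, []
enqueue(9) -> [9]
enqueue(34) -> [9, 34]

Final queue: [9, 34]


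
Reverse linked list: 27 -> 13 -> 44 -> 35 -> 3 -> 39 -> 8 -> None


Step 1: curr=27, set curr.next=prev(None) | reversed so far: 27
Step 2: curr=13, set curr.next=prev(27) | reversed so far: 13 -> 27
Step 3: curr=44, set curr.next=prev(13) | reversed so far: 44 -> 13 -> 27
Step 4: curr=35, set curr.next=prev(44) | reversed so far: 35 -> 44 -> 13 -> 27
Step 5: curr=3, set curr.next=prev(35) | reversed so far: 3 -> 35 -> 44 -> 13 -> 27
Step 6: curr=39, set curr.next=prev(3) | reversed so far: 39 -> 3 -> 35 -> 44 -> 13 -> 27
Step 7: curr=8, set curr.next=prev(39) | reversed so far: 8 -> 39 -> 3 -> 35 -> 44 -> 13 -> 27

8 -> 39 -> 3 -> 35 -> 44 -> 13 -> 27 -> None


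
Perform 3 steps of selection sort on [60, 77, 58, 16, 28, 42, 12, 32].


Initial: [60, 77, 58, 16, 28, 42, 12, 32]
Step 1: min=12 at 6
  Swap: [12, 77, 58, 16, 28, 42, 60, 32]
Step 2: min=16 at 3
  Swap: [12, 16, 58, 77, 28, 42, 60, 32]
Step 3: min=28 at 4
  Swap: [12, 16, 28, 77, 58, 42, 60, 32]

After 3 steps: [12, 16, 28, 77, 58, 42, 60, 32]


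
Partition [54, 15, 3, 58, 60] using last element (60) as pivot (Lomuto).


Pivot: 60
  54 <= 60: advance i (no swap)
  15 <= 60: advance i (no swap)
  3 <= 60: advance i (no swap)
  58 <= 60: advance i (no swap)
Place pivot at 4: [54, 15, 3, 58, 60]

Partitioned: [54, 15, 3, 58, 60]


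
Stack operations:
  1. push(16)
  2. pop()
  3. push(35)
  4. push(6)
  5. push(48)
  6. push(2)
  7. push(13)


push(16) -> [16]
pop()->16, []
push(35) -> [35]
push(6) -> [35, 6]
push(48) -> [35, 6, 48]
push(2) -> [35, 6, 48, 2]
push(13) -> [35, 6, 48, 2, 13]

Final stack: [35, 6, 48, 2, 13]


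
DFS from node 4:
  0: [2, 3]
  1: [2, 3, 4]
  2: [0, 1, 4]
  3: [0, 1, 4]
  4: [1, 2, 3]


Visit 4, push [3, 2, 1]
Visit 1, push [3, 2]
Visit 2, push [0]
Visit 0, push [3]
Visit 3, push []

DFS order: [4, 1, 2, 0, 3]


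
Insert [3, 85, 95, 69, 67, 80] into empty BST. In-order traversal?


Insert 3: root
Insert 85: R from 3
Insert 95: R from 3 -> R from 85
Insert 69: R from 3 -> L from 85
Insert 67: R from 3 -> L from 85 -> L from 69
Insert 80: R from 3 -> L from 85 -> R from 69

In-order: [3, 67, 69, 80, 85, 95]


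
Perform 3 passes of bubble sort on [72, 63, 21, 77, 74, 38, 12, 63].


Initial: [72, 63, 21, 77, 74, 38, 12, 63]
Pass 1: [63, 21, 72, 74, 38, 12, 63, 77] (6 swaps)
Pass 2: [21, 63, 72, 38, 12, 63, 74, 77] (4 swaps)
Pass 3: [21, 63, 38, 12, 63, 72, 74, 77] (3 swaps)

After 3 passes: [21, 63, 38, 12, 63, 72, 74, 77]


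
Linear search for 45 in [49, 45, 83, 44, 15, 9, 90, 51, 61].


i=0: 49!=45
i=1: 45==45 found!

Found at 1, 2 comps


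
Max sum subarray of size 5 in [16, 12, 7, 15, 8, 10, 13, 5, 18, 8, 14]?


[0:5]: 58
[1:6]: 52
[2:7]: 53
[3:8]: 51
[4:9]: 54
[5:10]: 54
[6:11]: 58

Max: 58 at [0:5]


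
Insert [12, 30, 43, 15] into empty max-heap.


Insert 12: [12]
Insert 30: [30, 12]
Insert 43: [43, 12, 30]
Insert 15: [43, 15, 30, 12]

Final heap: [43, 15, 30, 12]


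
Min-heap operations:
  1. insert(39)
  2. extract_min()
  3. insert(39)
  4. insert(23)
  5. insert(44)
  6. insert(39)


insert(39) -> [39]
extract_min()->39, []
insert(39) -> [39]
insert(23) -> [23, 39]
insert(44) -> [23, 39, 44]
insert(39) -> [23, 39, 44, 39]

Final heap: [23, 39, 44, 39]


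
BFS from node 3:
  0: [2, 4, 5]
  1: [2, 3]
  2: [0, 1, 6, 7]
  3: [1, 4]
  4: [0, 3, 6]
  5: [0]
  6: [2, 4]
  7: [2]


Visit 3, enqueue [1, 4]
Visit 1, enqueue [2]
Visit 4, enqueue [0, 6]
Visit 2, enqueue [7]
Visit 0, enqueue [5]
Visit 6, enqueue []
Visit 7, enqueue []
Visit 5, enqueue []

BFS order: [3, 1, 4, 2, 0, 6, 7, 5]


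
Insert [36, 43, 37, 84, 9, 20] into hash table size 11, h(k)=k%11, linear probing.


Insert 36: h=3 -> slot 3
Insert 43: h=10 -> slot 10
Insert 37: h=4 -> slot 4
Insert 84: h=7 -> slot 7
Insert 9: h=9 -> slot 9
Insert 20: h=9, 2 probes -> slot 0

Table: [20, None, None, 36, 37, None, None, 84, None, 9, 43]


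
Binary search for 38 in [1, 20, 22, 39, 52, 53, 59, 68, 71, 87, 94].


Step 1: lo=0, hi=10, mid=5, val=53
Step 2: lo=0, hi=4, mid=2, val=22
Step 3: lo=3, hi=4, mid=3, val=39

Not found


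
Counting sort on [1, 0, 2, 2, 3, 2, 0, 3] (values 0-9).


Input: [1, 0, 2, 2, 3, 2, 0, 3]
Counts: [2, 1, 3, 2, 0, 0, 0, 0, 0, 0]

Sorted: [0, 0, 1, 2, 2, 2, 3, 3]


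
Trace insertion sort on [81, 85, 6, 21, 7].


Initial: [81, 85, 6, 21, 7]
Insert 85: [81, 85, 6, 21, 7]
Insert 6: [6, 81, 85, 21, 7]
Insert 21: [6, 21, 81, 85, 7]
Insert 7: [6, 7, 21, 81, 85]

Sorted: [6, 7, 21, 81, 85]


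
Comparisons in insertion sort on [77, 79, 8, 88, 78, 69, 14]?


Algorithm: insertion sort
Input: [77, 79, 8, 88, 78, 69, 14]
Sorted: [8, 14, 69, 77, 78, 79, 88]

18


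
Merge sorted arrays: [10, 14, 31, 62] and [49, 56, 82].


Take 10 from A
Take 14 from A
Take 31 from A
Take 49 from B
Take 56 from B
Take 62 from A

Merged: [10, 14, 31, 49, 56, 62, 82]


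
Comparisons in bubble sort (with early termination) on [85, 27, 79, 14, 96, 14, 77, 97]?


Algorithm: bubble sort (with early termination)
Input: [85, 27, 79, 14, 96, 14, 77, 97]
Sorted: [14, 14, 27, 77, 79, 85, 96, 97]

25


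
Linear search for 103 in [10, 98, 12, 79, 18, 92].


i=0: 10!=103
i=1: 98!=103
i=2: 12!=103
i=3: 79!=103
i=4: 18!=103
i=5: 92!=103

Not found, 6 comps


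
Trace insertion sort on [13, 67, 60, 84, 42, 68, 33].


Initial: [13, 67, 60, 84, 42, 68, 33]
Insert 67: [13, 67, 60, 84, 42, 68, 33]
Insert 60: [13, 60, 67, 84, 42, 68, 33]
Insert 84: [13, 60, 67, 84, 42, 68, 33]
Insert 42: [13, 42, 60, 67, 84, 68, 33]
Insert 68: [13, 42, 60, 67, 68, 84, 33]
Insert 33: [13, 33, 42, 60, 67, 68, 84]

Sorted: [13, 33, 42, 60, 67, 68, 84]


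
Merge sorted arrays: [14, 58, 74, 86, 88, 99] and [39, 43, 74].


Take 14 from A
Take 39 from B
Take 43 from B
Take 58 from A
Take 74 from A
Take 74 from B

Merged: [14, 39, 43, 58, 74, 74, 86, 88, 99]


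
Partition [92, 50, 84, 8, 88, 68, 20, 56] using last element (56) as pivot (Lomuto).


Pivot: 56
  50 <= 56: swap -> [50, 92, 84, 8, 88, 68, 20, 56]
  8 <= 56: swap -> [50, 8, 84, 92, 88, 68, 20, 56]
  20 <= 56: swap -> [50, 8, 20, 92, 88, 68, 84, 56]
Place pivot at 3: [50, 8, 20, 56, 88, 68, 84, 92]

Partitioned: [50, 8, 20, 56, 88, 68, 84, 92]


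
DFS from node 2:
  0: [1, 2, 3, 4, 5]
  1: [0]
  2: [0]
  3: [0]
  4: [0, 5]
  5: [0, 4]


Visit 2, push [0]
Visit 0, push [5, 4, 3, 1]
Visit 1, push []
Visit 3, push []
Visit 4, push [5]
Visit 5, push []

DFS order: [2, 0, 1, 3, 4, 5]


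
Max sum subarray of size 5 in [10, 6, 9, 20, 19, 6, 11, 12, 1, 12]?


[0:5]: 64
[1:6]: 60
[2:7]: 65
[3:8]: 68
[4:9]: 49
[5:10]: 42

Max: 68 at [3:8]


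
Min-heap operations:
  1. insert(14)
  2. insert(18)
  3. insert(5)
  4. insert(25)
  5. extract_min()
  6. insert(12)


insert(14) -> [14]
insert(18) -> [14, 18]
insert(5) -> [5, 18, 14]
insert(25) -> [5, 18, 14, 25]
extract_min()->5, [14, 18, 25]
insert(12) -> [12, 14, 25, 18]

Final heap: [12, 14, 25, 18]


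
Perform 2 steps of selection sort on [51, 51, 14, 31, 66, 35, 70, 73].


Initial: [51, 51, 14, 31, 66, 35, 70, 73]
Step 1: min=14 at 2
  Swap: [14, 51, 51, 31, 66, 35, 70, 73]
Step 2: min=31 at 3
  Swap: [14, 31, 51, 51, 66, 35, 70, 73]

After 2 steps: [14, 31, 51, 51, 66, 35, 70, 73]


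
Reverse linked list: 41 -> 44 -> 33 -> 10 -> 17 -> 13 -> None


Step 1: curr=41, set curr.next=prev(None) | reversed so far: 41
Step 2: curr=44, set curr.next=prev(41) | reversed so far: 44 -> 41
Step 3: curr=33, set curr.next=prev(44) | reversed so far: 33 -> 44 -> 41
Step 4: curr=10, set curr.next=prev(33) | reversed so far: 10 -> 33 -> 44 -> 41
Step 5: curr=17, set curr.next=prev(10) | reversed so far: 17 -> 10 -> 33 -> 44 -> 41
Step 6: curr=13, set curr.next=prev(17) | reversed so far: 13 -> 17 -> 10 -> 33 -> 44 -> 41

13 -> 17 -> 10 -> 33 -> 44 -> 41 -> None


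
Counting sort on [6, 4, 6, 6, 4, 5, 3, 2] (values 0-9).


Input: [6, 4, 6, 6, 4, 5, 3, 2]
Counts: [0, 0, 1, 1, 2, 1, 3, 0, 0, 0]

Sorted: [2, 3, 4, 4, 5, 6, 6, 6]


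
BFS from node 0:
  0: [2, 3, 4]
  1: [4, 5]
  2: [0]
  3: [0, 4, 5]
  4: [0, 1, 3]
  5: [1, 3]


Visit 0, enqueue [2, 3, 4]
Visit 2, enqueue []
Visit 3, enqueue [5]
Visit 4, enqueue [1]
Visit 5, enqueue []
Visit 1, enqueue []

BFS order: [0, 2, 3, 4, 5, 1]


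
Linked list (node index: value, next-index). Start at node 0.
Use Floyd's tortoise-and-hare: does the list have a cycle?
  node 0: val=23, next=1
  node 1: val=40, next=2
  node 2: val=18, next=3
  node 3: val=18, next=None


Floyd's tortoise (slow, +1) and hare (fast, +2):
  init: slow=0, fast=0
  step 1: slow=1, fast=2
  step 2: fast 2->3->None, no cycle

Cycle: no


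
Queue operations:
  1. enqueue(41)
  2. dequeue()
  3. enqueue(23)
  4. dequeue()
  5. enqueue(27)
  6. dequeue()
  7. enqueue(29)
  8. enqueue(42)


enqueue(41) -> [41]
dequeue()->41, []
enqueue(23) -> [23]
dequeue()->23, []
enqueue(27) -> [27]
dequeue()->27, []
enqueue(29) -> [29]
enqueue(42) -> [29, 42]

Final queue: [29, 42]


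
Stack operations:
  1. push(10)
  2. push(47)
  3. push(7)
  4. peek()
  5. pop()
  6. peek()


push(10) -> [10]
push(47) -> [10, 47]
push(7) -> [10, 47, 7]
peek()->7
pop()->7, [10, 47]
peek()->47

Final stack: [10, 47]


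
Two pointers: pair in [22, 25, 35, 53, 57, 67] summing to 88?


lo=0(22)+hi=5(67)=89
lo=0(22)+hi=4(57)=79
lo=1(25)+hi=4(57)=82
lo=2(35)+hi=4(57)=92
lo=2(35)+hi=3(53)=88

Yes: 35+53=88


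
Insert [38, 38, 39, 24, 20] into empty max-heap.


Insert 38: [38]
Insert 38: [38, 38]
Insert 39: [39, 38, 38]
Insert 24: [39, 38, 38, 24]
Insert 20: [39, 38, 38, 24, 20]

Final heap: [39, 38, 38, 24, 20]


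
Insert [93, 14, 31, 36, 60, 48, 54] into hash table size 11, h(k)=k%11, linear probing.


Insert 93: h=5 -> slot 5
Insert 14: h=3 -> slot 3
Insert 31: h=9 -> slot 9
Insert 36: h=3, 1 probes -> slot 4
Insert 60: h=5, 1 probes -> slot 6
Insert 48: h=4, 3 probes -> slot 7
Insert 54: h=10 -> slot 10

Table: [None, None, None, 14, 36, 93, 60, 48, None, 31, 54]


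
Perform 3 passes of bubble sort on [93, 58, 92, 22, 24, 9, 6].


Initial: [93, 58, 92, 22, 24, 9, 6]
Pass 1: [58, 92, 22, 24, 9, 6, 93] (6 swaps)
Pass 2: [58, 22, 24, 9, 6, 92, 93] (4 swaps)
Pass 3: [22, 24, 9, 6, 58, 92, 93] (4 swaps)

After 3 passes: [22, 24, 9, 6, 58, 92, 93]


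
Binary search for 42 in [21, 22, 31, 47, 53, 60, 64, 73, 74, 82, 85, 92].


Step 1: lo=0, hi=11, mid=5, val=60
Step 2: lo=0, hi=4, mid=2, val=31
Step 3: lo=3, hi=4, mid=3, val=47

Not found


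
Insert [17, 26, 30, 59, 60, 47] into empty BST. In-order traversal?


Insert 17: root
Insert 26: R from 17
Insert 30: R from 17 -> R from 26
Insert 59: R from 17 -> R from 26 -> R from 30
Insert 60: R from 17 -> R from 26 -> R from 30 -> R from 59
Insert 47: R from 17 -> R from 26 -> R from 30 -> L from 59

In-order: [17, 26, 30, 47, 59, 60]


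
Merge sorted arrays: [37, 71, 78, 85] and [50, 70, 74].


Take 37 from A
Take 50 from B
Take 70 from B
Take 71 from A
Take 74 from B

Merged: [37, 50, 70, 71, 74, 78, 85]


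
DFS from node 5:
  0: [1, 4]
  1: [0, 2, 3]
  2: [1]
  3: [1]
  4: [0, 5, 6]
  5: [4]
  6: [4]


Visit 5, push [4]
Visit 4, push [6, 0]
Visit 0, push [1]
Visit 1, push [3, 2]
Visit 2, push []
Visit 3, push []
Visit 6, push []

DFS order: [5, 4, 0, 1, 2, 3, 6]


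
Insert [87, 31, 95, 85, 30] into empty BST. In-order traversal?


Insert 87: root
Insert 31: L from 87
Insert 95: R from 87
Insert 85: L from 87 -> R from 31
Insert 30: L from 87 -> L from 31

In-order: [30, 31, 85, 87, 95]


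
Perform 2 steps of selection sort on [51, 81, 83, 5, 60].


Initial: [51, 81, 83, 5, 60]
Step 1: min=5 at 3
  Swap: [5, 81, 83, 51, 60]
Step 2: min=51 at 3
  Swap: [5, 51, 83, 81, 60]

After 2 steps: [5, 51, 83, 81, 60]


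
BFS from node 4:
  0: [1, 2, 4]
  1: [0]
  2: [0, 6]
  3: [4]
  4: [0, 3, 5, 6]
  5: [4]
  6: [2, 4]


Visit 4, enqueue [0, 3, 5, 6]
Visit 0, enqueue [1, 2]
Visit 3, enqueue []
Visit 5, enqueue []
Visit 6, enqueue []
Visit 1, enqueue []
Visit 2, enqueue []

BFS order: [4, 0, 3, 5, 6, 1, 2]


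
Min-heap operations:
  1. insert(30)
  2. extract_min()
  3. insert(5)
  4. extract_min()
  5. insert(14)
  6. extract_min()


insert(30) -> [30]
extract_min()->30, []
insert(5) -> [5]
extract_min()->5, []
insert(14) -> [14]
extract_min()->14, []

Final heap: []


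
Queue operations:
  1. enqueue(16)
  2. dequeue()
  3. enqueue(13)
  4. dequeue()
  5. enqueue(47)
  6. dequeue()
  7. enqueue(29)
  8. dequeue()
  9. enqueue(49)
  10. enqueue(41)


enqueue(16) -> [16]
dequeue()->16, []
enqueue(13) -> [13]
dequeue()->13, []
enqueue(47) -> [47]
dequeue()->47, []
enqueue(29) -> [29]
dequeue()->29, []
enqueue(49) -> [49]
enqueue(41) -> [49, 41]

Final queue: [49, 41]


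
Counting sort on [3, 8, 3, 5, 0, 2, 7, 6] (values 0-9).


Input: [3, 8, 3, 5, 0, 2, 7, 6]
Counts: [1, 0, 1, 2, 0, 1, 1, 1, 1, 0]

Sorted: [0, 2, 3, 3, 5, 6, 7, 8]


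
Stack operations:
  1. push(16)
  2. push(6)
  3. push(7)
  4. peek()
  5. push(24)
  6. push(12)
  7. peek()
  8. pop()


push(16) -> [16]
push(6) -> [16, 6]
push(7) -> [16, 6, 7]
peek()->7
push(24) -> [16, 6, 7, 24]
push(12) -> [16, 6, 7, 24, 12]
peek()->12
pop()->12, [16, 6, 7, 24]

Final stack: [16, 6, 7, 24]


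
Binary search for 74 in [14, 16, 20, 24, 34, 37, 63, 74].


Step 1: lo=0, hi=7, mid=3, val=24
Step 2: lo=4, hi=7, mid=5, val=37
Step 3: lo=6, hi=7, mid=6, val=63
Step 4: lo=7, hi=7, mid=7, val=74

Found at index 7


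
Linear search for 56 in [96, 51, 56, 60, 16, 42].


i=0: 96!=56
i=1: 51!=56
i=2: 56==56 found!

Found at 2, 3 comps


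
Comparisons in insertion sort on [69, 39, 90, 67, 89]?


Algorithm: insertion sort
Input: [69, 39, 90, 67, 89]
Sorted: [39, 67, 69, 89, 90]

7


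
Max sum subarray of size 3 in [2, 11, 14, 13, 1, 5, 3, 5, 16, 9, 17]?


[0:3]: 27
[1:4]: 38
[2:5]: 28
[3:6]: 19
[4:7]: 9
[5:8]: 13
[6:9]: 24
[7:10]: 30
[8:11]: 42

Max: 42 at [8:11]


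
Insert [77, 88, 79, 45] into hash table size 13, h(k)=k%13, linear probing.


Insert 77: h=12 -> slot 12
Insert 88: h=10 -> slot 10
Insert 79: h=1 -> slot 1
Insert 45: h=6 -> slot 6

Table: [None, 79, None, None, None, None, 45, None, None, None, 88, None, 77]


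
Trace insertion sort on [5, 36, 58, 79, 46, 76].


Initial: [5, 36, 58, 79, 46, 76]
Insert 36: [5, 36, 58, 79, 46, 76]
Insert 58: [5, 36, 58, 79, 46, 76]
Insert 79: [5, 36, 58, 79, 46, 76]
Insert 46: [5, 36, 46, 58, 79, 76]
Insert 76: [5, 36, 46, 58, 76, 79]

Sorted: [5, 36, 46, 58, 76, 79]


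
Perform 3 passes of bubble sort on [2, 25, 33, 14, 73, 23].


Initial: [2, 25, 33, 14, 73, 23]
Pass 1: [2, 25, 14, 33, 23, 73] (2 swaps)
Pass 2: [2, 14, 25, 23, 33, 73] (2 swaps)
Pass 3: [2, 14, 23, 25, 33, 73] (1 swaps)

After 3 passes: [2, 14, 23, 25, 33, 73]


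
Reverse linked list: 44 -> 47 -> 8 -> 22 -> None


Step 1: curr=44, set curr.next=prev(None) | reversed so far: 44
Step 2: curr=47, set curr.next=prev(44) | reversed so far: 47 -> 44
Step 3: curr=8, set curr.next=prev(47) | reversed so far: 8 -> 47 -> 44
Step 4: curr=22, set curr.next=prev(8) | reversed so far: 22 -> 8 -> 47 -> 44

22 -> 8 -> 47 -> 44 -> None


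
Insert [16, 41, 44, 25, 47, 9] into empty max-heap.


Insert 16: [16]
Insert 41: [41, 16]
Insert 44: [44, 16, 41]
Insert 25: [44, 25, 41, 16]
Insert 47: [47, 44, 41, 16, 25]
Insert 9: [47, 44, 41, 16, 25, 9]

Final heap: [47, 44, 41, 16, 25, 9]


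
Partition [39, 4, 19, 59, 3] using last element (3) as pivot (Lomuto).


Pivot: 3
Place pivot at 0: [3, 4, 19, 59, 39]

Partitioned: [3, 4, 19, 59, 39]


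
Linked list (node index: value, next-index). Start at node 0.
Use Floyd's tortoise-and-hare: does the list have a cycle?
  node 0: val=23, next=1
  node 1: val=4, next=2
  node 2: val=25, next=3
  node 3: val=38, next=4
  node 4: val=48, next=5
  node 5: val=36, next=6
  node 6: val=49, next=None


Floyd's tortoise (slow, +1) and hare (fast, +2):
  init: slow=0, fast=0
  step 1: slow=1, fast=2
  step 2: slow=2, fast=4
  step 3: slow=3, fast=6
  step 4: fast -> None, no cycle

Cycle: no


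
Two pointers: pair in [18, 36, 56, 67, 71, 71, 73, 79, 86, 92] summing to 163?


lo=0(18)+hi=9(92)=110
lo=1(36)+hi=9(92)=128
lo=2(56)+hi=9(92)=148
lo=3(67)+hi=9(92)=159
lo=4(71)+hi=9(92)=163

Yes: 71+92=163


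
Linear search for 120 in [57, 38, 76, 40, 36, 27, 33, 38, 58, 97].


i=0: 57!=120
i=1: 38!=120
i=2: 76!=120
i=3: 40!=120
i=4: 36!=120
i=5: 27!=120
i=6: 33!=120
i=7: 38!=120
i=8: 58!=120
i=9: 97!=120

Not found, 10 comps


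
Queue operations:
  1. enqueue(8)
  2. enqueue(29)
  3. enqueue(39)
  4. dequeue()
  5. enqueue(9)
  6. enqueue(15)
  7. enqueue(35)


enqueue(8) -> [8]
enqueue(29) -> [8, 29]
enqueue(39) -> [8, 29, 39]
dequeue()->8, [29, 39]
enqueue(9) -> [29, 39, 9]
enqueue(15) -> [29, 39, 9, 15]
enqueue(35) -> [29, 39, 9, 15, 35]

Final queue: [29, 39, 9, 15, 35]


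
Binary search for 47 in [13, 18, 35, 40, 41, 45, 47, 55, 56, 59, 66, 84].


Step 1: lo=0, hi=11, mid=5, val=45
Step 2: lo=6, hi=11, mid=8, val=56
Step 3: lo=6, hi=7, mid=6, val=47

Found at index 6


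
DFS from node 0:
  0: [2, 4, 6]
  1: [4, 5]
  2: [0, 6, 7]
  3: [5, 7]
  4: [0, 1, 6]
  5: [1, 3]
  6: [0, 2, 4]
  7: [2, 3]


Visit 0, push [6, 4, 2]
Visit 2, push [7, 6]
Visit 6, push [4]
Visit 4, push [1]
Visit 1, push [5]
Visit 5, push [3]
Visit 3, push [7]
Visit 7, push []

DFS order: [0, 2, 6, 4, 1, 5, 3, 7]


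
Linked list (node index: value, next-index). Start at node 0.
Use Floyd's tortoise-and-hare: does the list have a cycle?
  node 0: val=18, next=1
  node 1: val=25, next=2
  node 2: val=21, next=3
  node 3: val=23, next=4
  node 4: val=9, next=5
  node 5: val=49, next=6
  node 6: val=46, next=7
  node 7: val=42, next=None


Floyd's tortoise (slow, +1) and hare (fast, +2):
  init: slow=0, fast=0
  step 1: slow=1, fast=2
  step 2: slow=2, fast=4
  step 3: slow=3, fast=6
  step 4: fast 6->7->None, no cycle

Cycle: no


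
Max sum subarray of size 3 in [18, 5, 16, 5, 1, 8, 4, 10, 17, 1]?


[0:3]: 39
[1:4]: 26
[2:5]: 22
[3:6]: 14
[4:7]: 13
[5:8]: 22
[6:9]: 31
[7:10]: 28

Max: 39 at [0:3]


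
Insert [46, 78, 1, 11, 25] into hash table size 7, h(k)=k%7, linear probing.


Insert 46: h=4 -> slot 4
Insert 78: h=1 -> slot 1
Insert 1: h=1, 1 probes -> slot 2
Insert 11: h=4, 1 probes -> slot 5
Insert 25: h=4, 2 probes -> slot 6

Table: [None, 78, 1, None, 46, 11, 25]


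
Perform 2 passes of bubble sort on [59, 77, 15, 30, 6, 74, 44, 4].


Initial: [59, 77, 15, 30, 6, 74, 44, 4]
Pass 1: [59, 15, 30, 6, 74, 44, 4, 77] (6 swaps)
Pass 2: [15, 30, 6, 59, 44, 4, 74, 77] (5 swaps)

After 2 passes: [15, 30, 6, 59, 44, 4, 74, 77]
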